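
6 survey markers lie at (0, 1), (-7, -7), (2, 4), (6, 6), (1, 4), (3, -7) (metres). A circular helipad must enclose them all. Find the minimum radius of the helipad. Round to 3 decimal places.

A smallest enclosing disk is always determined by at most three of the input points on its boundary.
The farthest pair is (-7, -7)–(6, 6) with squared distance 338. The circle on this segment as diameter has centre (-0.5, -0.5) and r² = 338/4 = 84.5.
Check (0, 1): distance² to centre = 2.5 ≤ 84.5, so it lies inside.
All remaining points lie in this disk, and no smaller disk contains both endpoints, so this is the minimum enclosing circle.
r = √(84.5) ≈ 9.192.

9.192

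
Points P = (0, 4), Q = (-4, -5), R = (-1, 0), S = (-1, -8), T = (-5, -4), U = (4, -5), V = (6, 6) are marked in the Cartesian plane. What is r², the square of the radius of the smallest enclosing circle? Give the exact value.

By Welzl's lemma the MEC is supported by two points (diametrically opposite) or three points (on a circumcircle).
The minimum enclosing circle is determined by three boundary points: S, T, V.
Their circumcentre is (13/6, -5/6) with r² = 1105/18.
The farthest remaining point Q is at distance² 997/18 ≤ 1105/18.

1105/18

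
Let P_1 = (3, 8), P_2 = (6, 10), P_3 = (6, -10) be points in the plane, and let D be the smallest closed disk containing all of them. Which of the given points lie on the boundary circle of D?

Side lengths²: P_1P_2² = 13, P_1P_3² = 333, P_2P_3² = 400.
Since P_2P_3² = 400 ≥ 333 + 13 = 346, the angle opposite P_2P_3 is not acute, so the smallest enclosing circle has P_2P_3 as diameter.
Centre = midpoint of P_2P_3 = (6, 0), r² = 400/4 = 100.
The points at distance exactly r from the centre are P_2, P_3 — 2 points.

P_2, P_3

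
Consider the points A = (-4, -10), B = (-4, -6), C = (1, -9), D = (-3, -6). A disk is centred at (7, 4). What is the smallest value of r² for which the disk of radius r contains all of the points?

The required radius is the distance from (7, 4) to the farthest point.
Squared distances: 317, 221, 205, 200.
Maximum is 317, attained at A.

317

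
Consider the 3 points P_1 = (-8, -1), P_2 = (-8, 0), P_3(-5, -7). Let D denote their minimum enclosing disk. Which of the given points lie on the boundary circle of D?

Side lengths²: P_1P_2² = 1, P_1P_3² = 45, P_2P_3² = 58.
Since P_2P_3² = 58 ≥ 45 + 1 = 46, the angle opposite P_2P_3 is not acute, so the smallest enclosing circle has P_2P_3 as diameter.
Centre = midpoint of P_2P_3 = (-6.5, -3.5), r² = 58/4 = 14.5.
The points at distance exactly r from the centre are P_2, P_3 — 2 points.

P_2, P_3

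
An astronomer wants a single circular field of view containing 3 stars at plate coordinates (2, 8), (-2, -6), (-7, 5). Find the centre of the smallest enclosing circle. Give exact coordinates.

Call the three points A, B, C in the order given.
Side lengths²: AB² = 212, AC² = 90, BC² = 146.
Since AB² = 212 < 146 + 90 = 236, the triangle is acute, so the smallest enclosing circle is the circumcircle.
Circumcentre = (-14/19, 23/19), r² = 19345/361.
Centre = (-14/19, 23/19).

(-14/19, 23/19)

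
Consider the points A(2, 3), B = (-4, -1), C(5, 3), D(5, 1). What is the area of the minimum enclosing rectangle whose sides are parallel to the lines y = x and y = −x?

In coordinates u = x + y, v = x − y the rectangle is axis-aligned; the map (x,y)→(u,v) scales areas by 2.
u-values: 5, -5, 8, 6; range = 8 − (-5) = 13.
v-values: -1, -3, 2, 4; range = 4 − (-3) = 7.
Area = (13 × 7) / 2 = 45.5.

45.5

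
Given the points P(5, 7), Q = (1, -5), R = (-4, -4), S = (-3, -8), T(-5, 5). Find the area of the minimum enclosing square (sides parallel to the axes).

225

The bounding box has width 10 and height 15.
An axis-aligned square enclosing the set must have side ≥ max(width, height).
So the minimum side is max(10, 15) = 15.
Area = 15² = 225.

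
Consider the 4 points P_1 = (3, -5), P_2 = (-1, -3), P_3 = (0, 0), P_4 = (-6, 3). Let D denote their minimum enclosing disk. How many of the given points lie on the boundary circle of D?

The farthest pair is P_1–P_4 with squared distance 145. The circle on this segment as diameter has centre (-1.5, -1) and r² = 145/4 = 36.25.
Check P_2: distance² to centre = 4.25 ≤ 36.25, so it lies inside.
All remaining points lie in this disk, and no smaller disk contains both endpoints, so this is the minimum enclosing circle.
The points at distance exactly r from the centre are P_1, P_4 — 2 points.

2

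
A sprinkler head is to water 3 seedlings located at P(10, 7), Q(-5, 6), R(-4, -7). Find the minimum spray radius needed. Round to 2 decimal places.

9.90

Side lengths²: PQ² = 226, PR² = 392, QR² = 170.
Since PR² = 392 < 226 + 170 = 396, the triangle is acute, so the smallest enclosing circle is the circumcircle.
Circumcentre = (41/14, 1/14), r² = 9605/98.
r = √(9605/98) ≈ 9.90.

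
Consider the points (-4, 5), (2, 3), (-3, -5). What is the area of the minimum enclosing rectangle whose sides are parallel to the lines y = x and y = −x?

71.5

In coordinates u = x + y, v = x − y the rectangle is axis-aligned; the map (x,y)→(u,v) scales areas by 2.
u-values: 1, 5, -8; range = 5 − (-8) = 13.
v-values: -9, -1, 2; range = 2 − (-9) = 11.
Area = (13 × 11) / 2 = 71.5.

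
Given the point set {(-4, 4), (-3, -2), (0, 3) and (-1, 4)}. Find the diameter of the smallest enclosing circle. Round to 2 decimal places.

6.41

By Welzl's lemma the MEC is supported by two points (diametrically opposite) or three points (on a circumcircle).
The minimum enclosing circle is determined by three boundary points: (-4, 4), (-3, -2), (-1, 4).
Their circumcentre is (-2.5, 7/6) with r² = 185/18.
The farthest remaining point (0, 3) is at distance² 173/18 ≤ 185/18.
Diameter = 2r = 2√(185/18) ≈ 6.41.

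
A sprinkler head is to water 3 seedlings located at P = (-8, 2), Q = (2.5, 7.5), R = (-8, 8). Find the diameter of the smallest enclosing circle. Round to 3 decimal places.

11.867

Side lengths²: PQ² = 140.5, PR² = 36, QR² = 110.5.
Since PQ² = 140.5 < 110.5 + 36 = 146.5, the triangle is acute, so the smallest enclosing circle is the circumcircle.
Circumcentre = (-121/42, 5), r² = 62101/1764.
Diameter = 2r = 2√(62101/1764) ≈ 11.867.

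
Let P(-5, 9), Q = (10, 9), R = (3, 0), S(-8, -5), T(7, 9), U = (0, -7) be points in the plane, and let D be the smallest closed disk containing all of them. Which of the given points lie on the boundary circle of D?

Q, S

A smallest enclosing disk is always determined by at most three of the input points on its boundary.
The farthest pair is Q–S with squared distance 520. The circle on this segment as diameter has centre (1, 2) and r² = 520/4 = 130.
Check P: distance² to centre = 85 ≤ 130, so it lies inside.
All remaining points lie in this disk, and no smaller disk contains both endpoints, so this is the minimum enclosing circle.
The points at distance exactly r from the centre are Q, S — 2 points.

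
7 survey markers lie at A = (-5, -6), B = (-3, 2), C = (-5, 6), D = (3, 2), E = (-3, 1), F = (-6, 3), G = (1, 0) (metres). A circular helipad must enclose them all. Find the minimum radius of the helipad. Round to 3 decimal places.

6.325

A smallest enclosing disk is always determined by at most three of the input points on its boundary.
The minimum enclosing circle is determined by three boundary points: A, C, D.
Their circumcentre is (-3, 0) with r² = 40.
The farthest remaining point F is at distance² 18 ≤ 40.
r = √40 ≈ 6.325.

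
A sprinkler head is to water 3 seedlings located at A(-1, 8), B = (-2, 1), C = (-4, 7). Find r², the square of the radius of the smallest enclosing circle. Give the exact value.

Side lengths²: AB² = 50, AC² = 10, BC² = 40.
Since AB² = 50 ≥ 40 + 10 = 50, the angle opposite AB is not acute, so the smallest enclosing circle has AB as diameter.
Centre = midpoint of AB = (-1.5, 4.5), r² = 50/4 = 12.5.

12.5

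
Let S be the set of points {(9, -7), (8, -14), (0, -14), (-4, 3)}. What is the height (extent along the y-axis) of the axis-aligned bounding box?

17

max y = 3, min y = -14, so height = 17.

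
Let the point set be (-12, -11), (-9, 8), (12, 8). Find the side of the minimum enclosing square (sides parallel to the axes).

The bounding box has width 24 and height 19.
An axis-aligned square enclosing the set must have side ≥ max(width, height).
So the minimum side is max(24, 19) = 24.

24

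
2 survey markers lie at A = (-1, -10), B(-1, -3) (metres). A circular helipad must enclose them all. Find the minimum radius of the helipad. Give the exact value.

3.5

The smallest circle enclosing two points has them as diameter endpoints.
Centre = midpoint = (-1, -6.5); r² = |AB|²/4 = 49/4 = 12.25.
r = √(12.25) = 3.5.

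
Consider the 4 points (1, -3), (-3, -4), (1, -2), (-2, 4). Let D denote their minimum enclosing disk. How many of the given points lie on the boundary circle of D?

The minimum enclosing circle of a finite set is fixed by two of the points (as a diameter) or three (as a circumcircle).
The minimum enclosing circle is determined by three boundary points: (1, -3), (-3, -4), (-2, 4).
Their circumcentre is (-115/62, -5/62) with r² = 32045/1922.
The farthest remaining point (1, -2) is at distance² 22745/1922 ≤ 32045/1922.
The points at distance exactly r from the centre are (1, -3), (-3, -4), (-2, 4) — 3 points.

3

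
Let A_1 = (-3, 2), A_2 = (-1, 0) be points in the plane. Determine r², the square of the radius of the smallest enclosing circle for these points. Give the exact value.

The smallest circle enclosing two points has them as diameter endpoints.
Centre = midpoint = (-2, 1); r² = |A_1A_2|²/4 = 8/4 = 2.

2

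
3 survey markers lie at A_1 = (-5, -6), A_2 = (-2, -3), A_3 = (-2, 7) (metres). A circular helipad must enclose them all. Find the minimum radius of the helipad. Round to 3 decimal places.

Side lengths²: A_1A_2² = 18, A_1A_3² = 178, A_2A_3² = 100.
Since A_1A_3² = 178 ≥ 100 + 18 = 118, the angle opposite A_1A_3 is not acute, so the smallest enclosing circle has A_1A_3 as diameter.
Centre = midpoint of A_1A_3 = (-3.5, 0.5), r² = 178/4 = 44.5.
r = √(44.5) ≈ 6.671.

6.671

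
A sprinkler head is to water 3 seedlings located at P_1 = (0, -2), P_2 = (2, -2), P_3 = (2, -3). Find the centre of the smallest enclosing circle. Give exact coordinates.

Side lengths²: P_1P_2² = 4, P_1P_3² = 5, P_2P_3² = 1.
Since P_1P_3² = 5 ≥ 4 + 1 = 5, the angle opposite P_1P_3 is not acute, so the smallest enclosing circle has P_1P_3 as diameter.
Centre = midpoint of P_1P_3 = (1, -2.5), r² = 5/4 = 1.25.
Centre = (1, -2.5).

(1, -2.5)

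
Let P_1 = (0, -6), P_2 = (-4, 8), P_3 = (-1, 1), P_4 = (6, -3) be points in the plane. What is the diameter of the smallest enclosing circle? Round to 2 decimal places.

15.13

By Welzl's lemma the MEC is supported by two points (diametrically opposite) or three points (on a circumcircle).
The minimum enclosing circle is determined by three boundary points: P_1, P_2, P_4.
Their circumcentre is (-0.03125, 1.5625) with r² = 57.1923828125.
The farthest remaining point P_3 is at distance² 1.2548828125 ≤ 57.1923828125.
Diameter = 2r = 2√(57.1923828125) ≈ 15.13.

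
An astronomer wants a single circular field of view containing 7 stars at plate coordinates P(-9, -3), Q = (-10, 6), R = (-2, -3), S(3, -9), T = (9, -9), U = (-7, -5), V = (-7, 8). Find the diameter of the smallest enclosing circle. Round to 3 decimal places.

24.207

The minimum enclosing circle of a finite set is fixed by two of the points (as a diameter) or three (as a circumcircle).
The farthest pair is Q–T with squared distance 586. The circle on this segment as diameter has centre (-0.5, -1.5) and r² = 586/4 = 146.5.
Check P: distance² to centre = 74.5 ≤ 146.5, so it lies inside.
All remaining points lie in this disk, and no smaller disk contains both endpoints, so this is the minimum enclosing circle.
Diameter = 2r = 2√(146.5) ≈ 24.207.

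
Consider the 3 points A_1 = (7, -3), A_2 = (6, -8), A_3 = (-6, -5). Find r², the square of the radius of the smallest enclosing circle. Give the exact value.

38233/882

Side lengths²: A_1A_2² = 26, A_1A_3² = 173, A_2A_3² = 153.
Since A_1A_3² = 173 < 153 + 26 = 179, the triangle is acute, so the smallest enclosing circle is the circumcircle.
Circumcentre = (23/42, -181/42), r² = 38233/882.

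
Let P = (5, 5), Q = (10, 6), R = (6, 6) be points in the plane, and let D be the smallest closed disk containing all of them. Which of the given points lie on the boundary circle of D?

Side lengths²: PQ² = 26, PR² = 2, QR² = 16.
Since PQ² = 26 ≥ 16 + 2 = 18, the angle opposite PQ is not acute, so the smallest enclosing circle has PQ as diameter.
Centre = midpoint of PQ = (7.5, 5.5), r² = 26/4 = 6.5.
The points at distance exactly r from the centre are P, Q — 2 points.

P, Q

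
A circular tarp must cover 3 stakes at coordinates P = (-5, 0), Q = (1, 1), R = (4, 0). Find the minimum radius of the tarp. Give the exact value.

Side lengths²: PQ² = 37, PR² = 81, QR² = 10.
Since PR² = 81 ≥ 37 + 10 = 47, the angle opposite PR is not acute, so the smallest enclosing circle has PR as diameter.
Centre = midpoint of PR = (-0.5, 0), r² = 81/4 = 20.25.
r = √(20.25) = 4.5.

4.5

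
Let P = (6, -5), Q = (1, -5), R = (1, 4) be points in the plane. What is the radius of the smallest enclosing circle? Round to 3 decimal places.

Side lengths²: PQ² = 25, PR² = 106, QR² = 81.
Since PR² = 106 ≥ 81 + 25 = 106, the angle opposite PR is not acute, so the smallest enclosing circle has PR as diameter.
Centre = midpoint of PR = (3.5, -0.5), r² = 106/4 = 26.5.
r = √(26.5) ≈ 5.148.

5.148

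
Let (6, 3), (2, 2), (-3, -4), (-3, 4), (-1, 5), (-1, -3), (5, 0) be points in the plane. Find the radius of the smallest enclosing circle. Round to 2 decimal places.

The minimum enclosing circle of a finite set is fixed by two of the points (as a diameter) or three (as a circumcircle).
The minimum enclosing circle is determined by three boundary points: (6, 3), (-3, -4), (-3, 4).
Their circumcentre is (10/9, 0) with r² = 2665/81.
The farthest remaining point (-1, 5) is at distance² 2386/81 ≤ 2665/81.
r = √(2665/81) ≈ 5.74.

5.74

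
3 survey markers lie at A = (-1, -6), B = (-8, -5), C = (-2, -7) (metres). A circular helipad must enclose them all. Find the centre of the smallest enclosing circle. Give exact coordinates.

(-4.5, -5.5)

Side lengths²: AB² = 50, AC² = 2, BC² = 40.
Since AB² = 50 ≥ 40 + 2 = 42, the angle opposite AB is not acute, so the smallest enclosing circle has AB as diameter.
Centre = midpoint of AB = (-4.5, -5.5), r² = 50/4 = 12.5.
Centre = (-4.5, -5.5).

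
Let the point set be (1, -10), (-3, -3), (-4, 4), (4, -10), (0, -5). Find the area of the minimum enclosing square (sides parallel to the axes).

196

The bounding box has width 8 and height 14.
An axis-aligned square enclosing the set must have side ≥ max(width, height).
So the minimum side is max(8, 14) = 14.
Area = 14² = 196.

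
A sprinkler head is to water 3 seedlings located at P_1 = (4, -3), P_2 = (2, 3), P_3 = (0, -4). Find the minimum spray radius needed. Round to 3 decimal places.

Side lengths²: P_1P_2² = 40, P_1P_3² = 17, P_2P_3² = 53.
Since P_2P_3² = 53 < 40 + 17 = 57, the triangle is acute, so the smallest enclosing circle is the circumcircle.
Circumcentre = (33/26, -15/26), r² = 4505/338.
r = √(4505/338) ≈ 3.651.

3.651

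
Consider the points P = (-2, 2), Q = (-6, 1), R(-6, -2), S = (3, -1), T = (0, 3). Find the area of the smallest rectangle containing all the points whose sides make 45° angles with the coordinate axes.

60.5

In coordinates u = x + y, v = x − y the rectangle is axis-aligned; the map (x,y)→(u,v) scales areas by 2.
u-values: 0, -5, -8, 2, 3; range = 3 − (-8) = 11.
v-values: -4, -7, -4, 4, -3; range = 4 − (-7) = 11.
Area = (11 × 11) / 2 = 60.5.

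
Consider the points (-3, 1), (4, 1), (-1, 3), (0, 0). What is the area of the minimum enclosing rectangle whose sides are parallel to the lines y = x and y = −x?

24.5

In coordinates u = x + y, v = x − y the rectangle is axis-aligned; the map (x,y)→(u,v) scales areas by 2.
u-values: -2, 5, 2, 0; range = 5 − (-2) = 7.
v-values: -4, 3, -4, 0; range = 3 − (-4) = 7.
Area = (7 × 7) / 2 = 24.5.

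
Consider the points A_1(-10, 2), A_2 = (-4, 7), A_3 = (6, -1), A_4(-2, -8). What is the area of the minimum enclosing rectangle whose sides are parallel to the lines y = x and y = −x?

142.5

In coordinates u = x + y, v = x − y the rectangle is axis-aligned; the map (x,y)→(u,v) scales areas by 2.
u-values: -8, 3, 5, -10; range = 5 − (-10) = 15.
v-values: -12, -11, 7, 6; range = 7 − (-12) = 19.
Area = (15 × 19) / 2 = 142.5.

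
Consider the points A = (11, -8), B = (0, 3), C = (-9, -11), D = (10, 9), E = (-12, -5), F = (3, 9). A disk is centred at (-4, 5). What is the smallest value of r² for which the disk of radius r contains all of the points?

The required radius is the distance from (-4, 5) to the farthest point.
Squared distances: 394, 20, 281, 212, 164, 65.
Maximum is 394, attained at A.

394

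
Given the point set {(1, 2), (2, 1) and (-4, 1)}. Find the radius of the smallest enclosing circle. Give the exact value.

3

Call the three points A, B, C in the order given.
Side lengths²: AB² = 2, AC² = 26, BC² = 36.
Since BC² = 36 ≥ 26 + 2 = 28, the angle opposite BC is not acute, so the smallest enclosing circle has BC as diameter.
Centre = midpoint of BC = (-1, 1), r² = 36/4 = 9.
r = √9 = 3.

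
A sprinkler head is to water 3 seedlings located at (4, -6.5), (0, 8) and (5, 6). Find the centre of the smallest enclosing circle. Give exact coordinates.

Call the three points A, B, C in the order given.
Side lengths²: AB² = 226.25, AC² = 157.25, BC² = 29.
Since AB² = 226.25 ≥ 157.25 + 29 = 186.25, the angle opposite AB is not acute, so the smallest enclosing circle has AB as diameter.
Centre = midpoint of AB = (2, 0.75), r² = 226.25/4 = 56.5625.
Centre = (2, 0.75).

(2, 0.75)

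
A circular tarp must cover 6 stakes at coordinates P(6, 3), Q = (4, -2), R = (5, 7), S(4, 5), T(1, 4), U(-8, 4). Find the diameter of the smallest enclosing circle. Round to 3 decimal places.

The minimum enclosing circle of a finite set is fixed by two of the points (as a diameter) or three (as a circumcircle).
The minimum enclosing circle is determined by three boundary points: Q, R, U.
Their circumcentre is (-18/19, 59/19) with r² = 18245/361.
The farthest remaining point P is at distance² 17428/361 ≤ 18245/361.
Diameter = 2r = 2√(18245/361) ≈ 14.218.

14.218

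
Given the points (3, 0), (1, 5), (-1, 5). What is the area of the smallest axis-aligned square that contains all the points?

The bounding box has width 4 and height 5.
An axis-aligned square enclosing the set must have side ≥ max(width, height).
So the minimum side is max(4, 5) = 5.
Area = 5² = 25.

25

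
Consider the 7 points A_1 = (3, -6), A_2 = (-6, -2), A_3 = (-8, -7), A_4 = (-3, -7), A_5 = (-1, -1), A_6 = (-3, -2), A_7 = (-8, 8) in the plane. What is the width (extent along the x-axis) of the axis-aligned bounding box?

max x = 3, min x = -8, so width = 11.

11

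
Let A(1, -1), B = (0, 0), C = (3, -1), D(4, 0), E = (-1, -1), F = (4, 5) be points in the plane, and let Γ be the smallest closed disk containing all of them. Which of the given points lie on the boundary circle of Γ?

The minimum enclosing circle of a finite set is fixed by two of the points (as a diameter) or three (as a circumcircle).
The farthest pair is E–F with squared distance 61. The circle on this segment as diameter has centre (1.5, 2) and r² = 61/4 = 15.25.
Check A: distance² to centre = 9.25 ≤ 15.25, so it lies inside.
All remaining points lie in this disk, and no smaller disk contains both endpoints, so this is the minimum enclosing circle.
The points at distance exactly r from the centre are E, F — 2 points.

E, F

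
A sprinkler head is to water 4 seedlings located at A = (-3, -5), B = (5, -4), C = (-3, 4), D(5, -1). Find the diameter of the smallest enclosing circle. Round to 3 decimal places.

The minimum enclosing circle of a finite set is fixed by two of the points (as a diameter) or three (as a circumcircle).
The minimum enclosing circle is determined by three boundary points: A, B, C.
Their circumcentre is (0.5, -0.5) with r² = 32.5.
The farthest remaining point D is at distance² 20.5 ≤ 32.5.
Diameter = 2r = 2√(32.5) ≈ 11.402.

11.402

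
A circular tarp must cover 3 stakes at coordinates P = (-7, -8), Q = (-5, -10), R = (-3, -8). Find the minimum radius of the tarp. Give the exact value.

2

Side lengths²: PQ² = 8, PR² = 16, QR² = 8.
Since PR² = 16 ≥ 8 + 8 = 16, the angle opposite PR is not acute, so the smallest enclosing circle has PR as diameter.
Centre = midpoint of PR = (-5, -8), r² = 16/4 = 4.
r = √4 = 2.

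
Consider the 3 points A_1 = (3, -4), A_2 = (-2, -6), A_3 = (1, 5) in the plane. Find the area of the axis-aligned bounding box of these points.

55

x ranges over [-2, 3], width 5.
y ranges over [-6, 5], height 11.
Area = 5 × 11 = 55.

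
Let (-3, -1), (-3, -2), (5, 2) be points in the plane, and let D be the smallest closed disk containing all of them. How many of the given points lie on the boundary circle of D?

Call the three points A, B, C in the order given.
Side lengths²: AB² = 1, AC² = 73, BC² = 80.
Since BC² = 80 ≥ 73 + 1 = 74, the angle opposite BC is not acute, so the smallest enclosing circle has BC as diameter.
Centre = midpoint of BC = (1, 0), r² = 80/4 = 20.
The points at distance exactly r from the centre are (-3, -2), (5, 2) — 2 points.

2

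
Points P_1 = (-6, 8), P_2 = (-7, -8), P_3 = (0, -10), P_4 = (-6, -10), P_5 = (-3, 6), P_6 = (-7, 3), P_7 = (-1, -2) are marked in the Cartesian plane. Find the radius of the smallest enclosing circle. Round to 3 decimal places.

By Welzl's lemma the MEC is supported by two points (diametrically opposite) or three points (on a circumcircle).
The farthest pair is P_1–P_3 with squared distance 360. The circle on this segment as diameter has centre (-3, -1) and r² = 360/4 = 90.
Check P_2: distance² to centre = 65 ≤ 90, so it lies inside.
All remaining points lie in this disk, and no smaller disk contains both endpoints, so this is the minimum enclosing circle.
r = √90 ≈ 9.487.

9.487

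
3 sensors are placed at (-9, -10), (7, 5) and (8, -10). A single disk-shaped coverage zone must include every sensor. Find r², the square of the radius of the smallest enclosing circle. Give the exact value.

Call the three points A, B, C in the order given.
Side lengths²: AB² = 481, AC² = 289, BC² = 226.
Since AB² = 481 < 289 + 226 = 515, the triangle is acute, so the smallest enclosing circle is the circumcircle.
Circumcentre = (-0.5, -91/30), r² = 54353/450.

54353/450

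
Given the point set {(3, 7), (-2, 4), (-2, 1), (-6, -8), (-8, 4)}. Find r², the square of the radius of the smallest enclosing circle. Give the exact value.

76.5

By Welzl's lemma the MEC is supported by two points (diametrically opposite) or three points (on a circumcircle).
The farthest pair is (3, 7)–(-6, -8) with squared distance 306. The circle on this segment as diameter has centre (-1.5, -0.5) and r² = 306/4 = 76.5.
Check (-2, 4): distance² to centre = 20.5 ≤ 76.5, so it lies inside.
All remaining points lie in this disk, and no smaller disk contains both endpoints, so this is the minimum enclosing circle.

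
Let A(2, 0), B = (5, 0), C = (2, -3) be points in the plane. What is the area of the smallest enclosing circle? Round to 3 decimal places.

Side lengths²: AB² = 9, AC² = 9, BC² = 18.
Since BC² = 18 ≥ 9 + 9 = 18, the angle opposite BC is not acute, so the smallest enclosing circle has BC as diameter.
Centre = midpoint of BC = (3.5, -1.5), r² = 18/4 = 4.5.
Area = π·r² = π·4.5 ≈ 14.137.

14.137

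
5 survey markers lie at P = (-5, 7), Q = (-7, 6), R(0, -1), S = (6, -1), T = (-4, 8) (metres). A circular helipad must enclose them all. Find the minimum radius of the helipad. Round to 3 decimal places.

7.382

A smallest enclosing disk is always determined by at most three of the input points on its boundary.
The farthest pair is Q–S with squared distance 218. The circle on this segment as diameter has centre (-0.5, 2.5) and r² = 218/4 = 54.5.
Check P: distance² to centre = 40.5 ≤ 54.5, so it lies inside.
All remaining points lie in this disk, and no smaller disk contains both endpoints, so this is the minimum enclosing circle.
r = √(54.5) ≈ 7.382.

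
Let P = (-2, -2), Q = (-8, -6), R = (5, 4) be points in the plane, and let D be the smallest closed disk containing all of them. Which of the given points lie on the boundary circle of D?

Q, R

Side lengths²: PQ² = 52, PR² = 85, QR² = 269.
Since QR² = 269 ≥ 85 + 52 = 137, the angle opposite QR is not acute, so the smallest enclosing circle has QR as diameter.
Centre = midpoint of QR = (-1.5, -1), r² = 269/4 = 67.25.
The points at distance exactly r from the centre are Q, R — 2 points.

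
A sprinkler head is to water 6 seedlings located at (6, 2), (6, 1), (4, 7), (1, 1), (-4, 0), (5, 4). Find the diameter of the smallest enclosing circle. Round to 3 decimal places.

10.898

The minimum enclosing circle is determined by three boundary points: (6, 1), (4, 7), (-4, 0).
Their circumcentre is (49/62, 161/62) with r² = 57065/1922.
The farthest remaining point (6, 2) is at distance² 52849/1922 ≤ 57065/1922.
Diameter = 2r = 2√(57065/1922) ≈ 10.898.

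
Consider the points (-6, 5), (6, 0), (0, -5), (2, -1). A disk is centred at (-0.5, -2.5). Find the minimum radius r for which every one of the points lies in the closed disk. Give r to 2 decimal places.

9.30

The required radius is the distance from (-0.5, -2.5) to the farthest point.
Squared distances: 86.5, 48.5, 6.5, 8.5.
Maximum is 86.5, attained at (-6, 5).
r = √(86.5) ≈ 9.30.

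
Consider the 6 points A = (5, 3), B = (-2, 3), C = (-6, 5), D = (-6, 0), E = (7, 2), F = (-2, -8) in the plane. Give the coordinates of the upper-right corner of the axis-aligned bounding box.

(7, 5)

x-range [-6, 7], y-range [-8, 5].
The upper-right corner is (7, 5).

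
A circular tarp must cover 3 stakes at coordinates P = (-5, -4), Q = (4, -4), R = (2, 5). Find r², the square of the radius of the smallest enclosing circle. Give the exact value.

Side lengths²: PQ² = 81, PR² = 130, QR² = 85.
Since PR² = 130 < 85 + 81 = 166, the triangle is acute, so the smallest enclosing circle is the circumcircle.
Circumcentre = (-0.5, -5/18), r² = 5525/162.

5525/162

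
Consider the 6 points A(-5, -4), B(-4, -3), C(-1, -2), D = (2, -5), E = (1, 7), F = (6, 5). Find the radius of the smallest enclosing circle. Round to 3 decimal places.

By Welzl's lemma the MEC is supported by two points (diametrically opposite) or three points (on a circumcircle).
The farthest pair is A–F with squared distance 202. The circle on this segment as diameter has centre (0.5, 0.5) and r² = 202/4 = 50.5.
Check B: distance² to centre = 32.5 ≤ 50.5, so it lies inside.
All remaining points lie in this disk, and no smaller disk contains both endpoints, so this is the minimum enclosing circle.
r = √(50.5) ≈ 7.106.

7.106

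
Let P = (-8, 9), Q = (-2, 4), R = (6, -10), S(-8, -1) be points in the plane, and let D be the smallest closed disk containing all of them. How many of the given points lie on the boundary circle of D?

2

The farthest pair is P–R with squared distance 557. The circle on this segment as diameter has centre (-1, -0.5) and r² = 557/4 = 139.25.
Check Q: distance² to centre = 21.25 ≤ 139.25, so it lies inside.
All remaining points lie in this disk, and no smaller disk contains both endpoints, so this is the minimum enclosing circle.
The points at distance exactly r from the centre are P, R — 2 points.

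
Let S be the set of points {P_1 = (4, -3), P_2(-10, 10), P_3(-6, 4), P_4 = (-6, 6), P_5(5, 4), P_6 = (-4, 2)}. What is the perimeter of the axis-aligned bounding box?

56

Width = max x − min x = 5 − (-10) = 15.
Height = max y − min y = 10 − (-3) = 13.
Perimeter = 2(15 + 13) = 56.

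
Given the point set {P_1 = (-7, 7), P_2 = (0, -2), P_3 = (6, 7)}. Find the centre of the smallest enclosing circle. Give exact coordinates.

(-0.5, 29/6)

Side lengths²: P_1P_2² = 130, P_1P_3² = 169, P_2P_3² = 117.
Since P_1P_3² = 169 < 130 + 117 = 247, the triangle is acute, so the smallest enclosing circle is the circumcircle.
Circumcentre = (-0.5, 29/6), r² = 845/18.
Centre = (-0.5, 29/6).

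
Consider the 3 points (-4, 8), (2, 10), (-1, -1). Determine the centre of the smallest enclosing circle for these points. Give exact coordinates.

Call the three points A, B, C in the order given.
Side lengths²: AB² = 40, AC² = 90, BC² = 130.
Since BC² = 130 ≥ 90 + 40 = 130, the angle opposite BC is not acute, so the smallest enclosing circle has BC as diameter.
Centre = midpoint of BC = (0.5, 4.5), r² = 130/4 = 32.5.
Centre = (0.5, 4.5).

(0.5, 4.5)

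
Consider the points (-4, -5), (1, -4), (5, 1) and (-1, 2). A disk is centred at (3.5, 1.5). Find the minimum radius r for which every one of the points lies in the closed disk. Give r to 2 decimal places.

9.92

The required radius is the distance from (3.5, 1.5) to the farthest point.
Squared distances: 98.5, 36.5, 2.5, 20.5.
Maximum is 98.5, attained at (-4, -5).
r = √(98.5) ≈ 9.92.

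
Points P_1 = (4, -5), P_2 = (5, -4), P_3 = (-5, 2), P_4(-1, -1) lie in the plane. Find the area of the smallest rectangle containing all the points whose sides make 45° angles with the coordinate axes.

In coordinates u = x + y, v = x − y the rectangle is axis-aligned; the map (x,y)→(u,v) scales areas by 2.
u-values: -1, 1, -3, -2; range = 1 − (-3) = 4.
v-values: 9, 9, -7, 0; range = 9 − (-7) = 16.
Area = (4 × 16) / 2 = 32.

32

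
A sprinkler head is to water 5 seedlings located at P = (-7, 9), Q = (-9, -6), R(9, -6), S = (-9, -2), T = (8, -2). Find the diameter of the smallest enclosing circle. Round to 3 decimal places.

The minimum enclosing circle is determined by three boundary points: P, Q, R.
Their circumcentre is (0, 13/30) with r² = 110149/900.
The farthest remaining point S is at distance² 78229/900 ≤ 110149/900.
Diameter = 2r = 2√(110149/900) ≈ 22.126.

22.126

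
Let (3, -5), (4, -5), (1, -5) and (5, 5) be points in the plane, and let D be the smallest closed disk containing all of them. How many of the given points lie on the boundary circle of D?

2

The farthest pair is (1, -5)–(5, 5) with squared distance 116. The circle on this segment as diameter has centre (3, 0) and r² = 116/4 = 29.
Check (3, -5): distance² to centre = 25 ≤ 29, so it lies inside.
All remaining points lie in this disk, and no smaller disk contains both endpoints, so this is the minimum enclosing circle.
The points at distance exactly r from the centre are (1, -5), (5, 5) — 2 points.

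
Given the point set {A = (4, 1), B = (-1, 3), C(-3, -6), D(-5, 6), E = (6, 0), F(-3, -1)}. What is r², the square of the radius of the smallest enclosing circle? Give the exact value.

The minimum enclosing circle of a finite set is fixed by two of the points (as a diameter) or three (as a circumcircle).
The minimum enclosing circle is determined by three boundary points: C, D, E.
Their circumcentre is (-0.85, 0.525) with r² = 47.198125.
The farthest remaining point A is at distance² 23.748125 ≤ 47.198125.

47.198125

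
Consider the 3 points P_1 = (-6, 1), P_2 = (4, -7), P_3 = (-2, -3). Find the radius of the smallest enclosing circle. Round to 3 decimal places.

Side lengths²: P_1P_2² = 164, P_1P_3² = 32, P_2P_3² = 52.
Since P_1P_2² = 164 ≥ 52 + 32 = 84, the angle opposite P_1P_2 is not acute, so the smallest enclosing circle has P_1P_2 as diameter.
Centre = midpoint of P_1P_2 = (-1, -3), r² = 164/4 = 41.
r = √41 ≈ 6.403.

6.403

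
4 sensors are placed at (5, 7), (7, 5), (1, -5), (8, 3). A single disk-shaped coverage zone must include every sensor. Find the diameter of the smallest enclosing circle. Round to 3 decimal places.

A smallest enclosing disk is always determined by at most three of the input points on its boundary.
The farthest pair is (5, 7)–(1, -5) with squared distance 160. The circle on this segment as diameter has centre (3, 1) and r² = 160/4 = 40.
Check (7, 5): distance² to centre = 32 ≤ 40, so it lies inside.
All remaining points lie in this disk, and no smaller disk contains both endpoints, so this is the minimum enclosing circle.
Diameter = 2r = 2√40 ≈ 12.649.

12.649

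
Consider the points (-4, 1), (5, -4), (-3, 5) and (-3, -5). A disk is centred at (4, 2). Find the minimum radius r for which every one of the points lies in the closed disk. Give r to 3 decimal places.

9.899

The required radius is the distance from (4, 2) to the farthest point.
Squared distances: 65, 37, 58, 98.
Maximum is 98, attained at (-3, -5).
r = √98 ≈ 9.899.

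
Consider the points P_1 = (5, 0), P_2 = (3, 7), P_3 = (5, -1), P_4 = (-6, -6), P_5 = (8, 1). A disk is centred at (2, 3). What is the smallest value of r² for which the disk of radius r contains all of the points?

145

The required radius is the distance from (2, 3) to the farthest point.
Squared distances: 18, 17, 25, 145, 40.
Maximum is 145, attained at P_4.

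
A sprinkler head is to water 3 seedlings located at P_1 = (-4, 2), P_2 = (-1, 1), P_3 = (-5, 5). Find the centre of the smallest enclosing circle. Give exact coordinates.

(-3, 3)

Side lengths²: P_1P_2² = 10, P_1P_3² = 10, P_2P_3² = 32.
Since P_2P_3² = 32 ≥ 10 + 10 = 20, the angle opposite P_2P_3 is not acute, so the smallest enclosing circle has P_2P_3 as diameter.
Centre = midpoint of P_2P_3 = (-3, 3), r² = 32/4 = 8.
Centre = (-3, 3).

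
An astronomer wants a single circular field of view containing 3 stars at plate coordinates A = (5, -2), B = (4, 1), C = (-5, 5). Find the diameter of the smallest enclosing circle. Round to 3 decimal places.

Side lengths²: AB² = 10, AC² = 149, BC² = 97.
Since AC² = 149 ≥ 97 + 10 = 107, the angle opposite AC is not acute, so the smallest enclosing circle has AC as diameter.
Centre = midpoint of AC = (0, 1.5), r² = 149/4 = 37.25.
Diameter = 2r = 2√(37.25) ≈ 12.207.

12.207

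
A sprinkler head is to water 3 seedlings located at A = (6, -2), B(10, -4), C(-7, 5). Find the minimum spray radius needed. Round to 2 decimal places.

Side lengths²: AB² = 20, AC² = 218, BC² = 370.
Since BC² = 370 ≥ 218 + 20 = 238, the angle opposite BC is not acute, so the smallest enclosing circle has BC as diameter.
Centre = midpoint of BC = (1.5, 0.5), r² = 370/4 = 92.5.
r = √(92.5) ≈ 9.62.

9.62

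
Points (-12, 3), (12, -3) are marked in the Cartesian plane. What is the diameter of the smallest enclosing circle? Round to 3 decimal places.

The smallest circle enclosing two points has them as diameter endpoints.
Centre = midpoint = (0, 0); r² = |(-12, 3)−(12, -3)|²/4 = 612/4 = 153.
Diameter = 2r = 2√153 ≈ 24.739.

24.739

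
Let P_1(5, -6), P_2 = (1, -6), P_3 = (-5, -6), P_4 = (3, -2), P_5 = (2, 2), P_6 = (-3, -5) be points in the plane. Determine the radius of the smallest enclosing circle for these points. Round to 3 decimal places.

The minimum enclosing circle of a finite set is fixed by two of the points (as a diameter) or three (as a circumcircle).
The minimum enclosing circle is determined by three boundary points: P_1, P_3, P_5.
Their circumcentre is (0, -3.3125) with r² = 32.22265625.
The farthest remaining point P_6 is at distance² 11.84765625 ≤ 32.22265625.
r = √(32.22265625) ≈ 5.677.

5.677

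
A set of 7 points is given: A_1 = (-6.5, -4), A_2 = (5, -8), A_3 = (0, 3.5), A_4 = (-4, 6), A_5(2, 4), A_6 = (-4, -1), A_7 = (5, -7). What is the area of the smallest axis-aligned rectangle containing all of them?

x ranges over [-6.5, 5], width 11.5.
y ranges over [-8, 6], height 14.
Area = 11.5 × 14 = 161.

161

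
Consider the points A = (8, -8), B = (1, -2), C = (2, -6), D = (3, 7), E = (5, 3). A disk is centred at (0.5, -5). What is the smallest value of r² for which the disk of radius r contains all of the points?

The required radius is the distance from (0.5, -5) to the farthest point.
Squared distances: 65.25, 9.25, 3.25, 150.25, 84.25.
Maximum is 150.25, attained at D.

150.25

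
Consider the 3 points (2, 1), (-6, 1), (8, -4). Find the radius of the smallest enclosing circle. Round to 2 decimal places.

7.43

Call the three points A, B, C in the order given.
Side lengths²: AB² = 64, AC² = 61, BC² = 221.
Since BC² = 221 ≥ 64 + 61 = 125, the angle opposite BC is not acute, so the smallest enclosing circle has BC as diameter.
Centre = midpoint of BC = (1, -1.5), r² = 221/4 = 55.25.
r = √(55.25) ≈ 7.43.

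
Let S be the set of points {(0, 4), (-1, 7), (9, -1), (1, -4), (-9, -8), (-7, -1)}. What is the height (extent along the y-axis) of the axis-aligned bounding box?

max y = 7, min y = -8, so height = 15.

15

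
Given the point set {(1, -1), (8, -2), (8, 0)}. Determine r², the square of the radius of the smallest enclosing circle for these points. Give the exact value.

625/49

Call the three points A, B, C in the order given.
Side lengths²: AB² = 50, AC² = 50, BC² = 4.
Since AC² = 50 < 50 + 4 = 54, the triangle is acute, so the smallest enclosing circle is the circumcircle.
Circumcentre = (32/7, -1), r² = 625/49.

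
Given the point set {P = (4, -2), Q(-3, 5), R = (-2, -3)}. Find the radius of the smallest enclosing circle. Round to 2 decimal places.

Side lengths²: PQ² = 98, PR² = 37, QR² = 65.
Since PQ² = 98 < 65 + 37 = 102, the triangle is acute, so the smallest enclosing circle is the circumcircle.
Circumcentre = (5/14, 19/14), r² = 2405/98.
r = √(2405/98) ≈ 4.95.

4.95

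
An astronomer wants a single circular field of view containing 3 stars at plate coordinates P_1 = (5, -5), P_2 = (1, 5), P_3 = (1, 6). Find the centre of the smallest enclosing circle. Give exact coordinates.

Side lengths²: P_1P_2² = 116, P_1P_3² = 137, P_2P_3² = 1.
Since P_1P_3² = 137 ≥ 116 + 1 = 117, the angle opposite P_1P_3 is not acute, so the smallest enclosing circle has P_1P_3 as diameter.
Centre = midpoint of P_1P_3 = (3, 0.5), r² = 137/4 = 34.25.
Centre = (3, 0.5).

(3, 0.5)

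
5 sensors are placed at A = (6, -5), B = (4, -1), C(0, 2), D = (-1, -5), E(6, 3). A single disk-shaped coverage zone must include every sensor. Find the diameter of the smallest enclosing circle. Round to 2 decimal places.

A smallest enclosing disk is always determined by at most three of the input points on its boundary.
The farthest pair is D–E with squared distance 113. The circle on this segment as diameter has centre (2.5, -1) and r² = 113/4 = 28.25.
Check A: distance² to centre = 28.25 ≤ 28.25, so it lies inside.
All remaining points lie in this disk, and no smaller disk contains both endpoints, so this is the minimum enclosing circle.
Diameter = 2r = 2√(28.25) ≈ 10.63.

10.63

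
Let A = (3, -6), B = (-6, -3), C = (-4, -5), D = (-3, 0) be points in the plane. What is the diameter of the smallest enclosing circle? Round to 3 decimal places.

9.487

The farthest pair is A–B with squared distance 90. The circle on this segment as diameter has centre (-1.5, -4.5) and r² = 90/4 = 22.5.
Check C: distance² to centre = 6.5 ≤ 22.5, so it lies inside.
All remaining points lie in this disk, and no smaller disk contains both endpoints, so this is the minimum enclosing circle.
Diameter = 2r = 2√(22.5) ≈ 9.487.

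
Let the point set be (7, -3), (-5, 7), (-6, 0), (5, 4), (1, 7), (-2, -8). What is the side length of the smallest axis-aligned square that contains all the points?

15

The bounding box has width 13 and height 15.
An axis-aligned square enclosing the set must have side ≥ max(width, height).
So the minimum side is max(13, 15) = 15.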